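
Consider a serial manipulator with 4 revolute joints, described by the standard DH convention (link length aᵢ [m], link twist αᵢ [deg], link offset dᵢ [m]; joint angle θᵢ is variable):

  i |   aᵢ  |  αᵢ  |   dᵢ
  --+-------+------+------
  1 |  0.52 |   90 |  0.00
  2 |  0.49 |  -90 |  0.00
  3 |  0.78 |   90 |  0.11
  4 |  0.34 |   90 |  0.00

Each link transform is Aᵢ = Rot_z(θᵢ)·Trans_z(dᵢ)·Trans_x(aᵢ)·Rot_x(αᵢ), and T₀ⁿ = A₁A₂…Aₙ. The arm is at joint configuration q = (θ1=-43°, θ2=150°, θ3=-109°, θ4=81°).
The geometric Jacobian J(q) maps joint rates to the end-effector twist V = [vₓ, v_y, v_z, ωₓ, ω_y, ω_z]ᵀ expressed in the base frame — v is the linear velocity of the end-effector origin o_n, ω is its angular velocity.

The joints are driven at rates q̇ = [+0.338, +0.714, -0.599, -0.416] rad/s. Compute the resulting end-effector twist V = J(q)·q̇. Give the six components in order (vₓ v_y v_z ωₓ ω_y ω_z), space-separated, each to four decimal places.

0.7206 -0.5806 -0.5339 -0.6094 -0.5932 1.0534

o_n = [-0.4585, -0.6496, -0.2767]
J₁: ẑ×o_n = [0.6496, -0.4585, 0.0000], ω = ẑ
J2: z=[-0.6820, -0.7314, 0.0000] o=[0.3803, -0.3546, 0.0000] → [0.2024, -0.1887, -0.4123, -0.6820, -0.7314, 0.0000]
J3: z=[-0.3657, 0.3410, -0.8660] o=[0.0700, -0.0652, 0.2450] → [-0.6840, 0.2669, 0.3939, -0.3657, 0.3410, -0.8660]
J4: z=[0.8209, -0.3203, -0.4728] o=[-0.3124, -0.7171, 0.0228] → [0.1279, 0.3149, 0.0086, 0.8209, -0.3203, -0.4728]
V = J·q̇ = [0.7206, -0.5806, -0.5339, -0.6094, -0.5932, 1.0534]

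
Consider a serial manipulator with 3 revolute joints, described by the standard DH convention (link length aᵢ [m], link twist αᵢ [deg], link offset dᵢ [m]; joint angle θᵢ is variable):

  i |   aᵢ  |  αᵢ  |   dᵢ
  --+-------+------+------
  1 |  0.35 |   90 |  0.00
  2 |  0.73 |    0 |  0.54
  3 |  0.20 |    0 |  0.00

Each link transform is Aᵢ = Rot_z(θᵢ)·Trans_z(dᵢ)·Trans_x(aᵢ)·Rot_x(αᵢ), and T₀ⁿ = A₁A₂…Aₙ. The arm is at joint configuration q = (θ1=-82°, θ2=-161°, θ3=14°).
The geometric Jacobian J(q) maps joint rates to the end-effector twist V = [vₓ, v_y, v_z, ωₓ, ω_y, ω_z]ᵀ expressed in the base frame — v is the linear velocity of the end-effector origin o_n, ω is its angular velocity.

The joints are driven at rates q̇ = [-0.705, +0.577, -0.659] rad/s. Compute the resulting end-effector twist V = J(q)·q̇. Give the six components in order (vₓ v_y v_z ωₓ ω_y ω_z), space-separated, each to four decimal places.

o_n = [-0.6054, 0.4279, -0.3466]
J₁: ẑ×o_n = [-0.4279, -0.6054, 0.0000], ω = ẑ
J2: z=[-0.9903, -0.1392, 0.0000] o=[0.0487, -0.3466, 0.0000] → [0.0482, -0.3432, -0.8580, -0.9903, -0.1392, 0.0000]
J3: z=[-0.9903, -0.1392, 0.0000] o=[-0.5821, 0.2618, -0.2377] → [0.0152, -0.1079, -0.1677, -0.9903, -0.1392, 0.0000]
V = J·q̇ = [0.3195, 0.2999, -0.3845, 0.0812, 0.0114, -0.7050]

0.3195 0.2999 -0.3845 0.0812 0.0114 -0.7050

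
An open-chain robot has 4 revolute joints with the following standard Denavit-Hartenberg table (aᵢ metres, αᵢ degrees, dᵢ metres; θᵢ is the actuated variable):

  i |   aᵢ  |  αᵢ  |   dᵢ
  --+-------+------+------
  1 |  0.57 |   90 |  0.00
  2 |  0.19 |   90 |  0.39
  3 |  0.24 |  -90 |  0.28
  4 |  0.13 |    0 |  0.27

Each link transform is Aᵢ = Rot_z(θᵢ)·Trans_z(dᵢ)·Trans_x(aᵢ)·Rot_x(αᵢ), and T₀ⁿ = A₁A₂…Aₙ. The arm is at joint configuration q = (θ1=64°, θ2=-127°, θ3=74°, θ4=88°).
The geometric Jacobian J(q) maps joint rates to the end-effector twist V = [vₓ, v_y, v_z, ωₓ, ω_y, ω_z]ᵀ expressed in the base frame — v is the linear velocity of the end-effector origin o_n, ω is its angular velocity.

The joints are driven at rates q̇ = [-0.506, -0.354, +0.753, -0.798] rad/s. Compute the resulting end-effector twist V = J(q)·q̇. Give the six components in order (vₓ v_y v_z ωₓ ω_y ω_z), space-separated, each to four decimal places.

o_n = [0.8266, 0.0991, 0.0920]
J₁: ẑ×o_n = [-0.0991, 0.8266, 0.0000], ω = ẑ
J2: z=[0.8988, -0.4384, 0.0000] o=[0.2499, 0.5123, 0.0000] → [-0.0403, -0.0827, -0.1186, 0.8988, -0.4384, 0.0000]
J3: z=[-0.3501, -0.7178, 0.6018] o=[0.5503, 0.2386, -0.1517] → [-0.0910, 0.2516, 0.2472, -0.3501, -0.7178, 0.6018]
J4: z=[0.5013, 0.3991, 0.7677] o=[0.6422, -0.0993, -0.0361] → [-0.1012, 0.0774, 0.0259, 0.5013, 0.3991, 0.7677]
V = J·q̇ = [0.0766, -0.2612, 0.2074, -0.9819, -0.7038, -0.6655]

0.0766 -0.2612 0.2074 -0.9819 -0.7038 -0.6655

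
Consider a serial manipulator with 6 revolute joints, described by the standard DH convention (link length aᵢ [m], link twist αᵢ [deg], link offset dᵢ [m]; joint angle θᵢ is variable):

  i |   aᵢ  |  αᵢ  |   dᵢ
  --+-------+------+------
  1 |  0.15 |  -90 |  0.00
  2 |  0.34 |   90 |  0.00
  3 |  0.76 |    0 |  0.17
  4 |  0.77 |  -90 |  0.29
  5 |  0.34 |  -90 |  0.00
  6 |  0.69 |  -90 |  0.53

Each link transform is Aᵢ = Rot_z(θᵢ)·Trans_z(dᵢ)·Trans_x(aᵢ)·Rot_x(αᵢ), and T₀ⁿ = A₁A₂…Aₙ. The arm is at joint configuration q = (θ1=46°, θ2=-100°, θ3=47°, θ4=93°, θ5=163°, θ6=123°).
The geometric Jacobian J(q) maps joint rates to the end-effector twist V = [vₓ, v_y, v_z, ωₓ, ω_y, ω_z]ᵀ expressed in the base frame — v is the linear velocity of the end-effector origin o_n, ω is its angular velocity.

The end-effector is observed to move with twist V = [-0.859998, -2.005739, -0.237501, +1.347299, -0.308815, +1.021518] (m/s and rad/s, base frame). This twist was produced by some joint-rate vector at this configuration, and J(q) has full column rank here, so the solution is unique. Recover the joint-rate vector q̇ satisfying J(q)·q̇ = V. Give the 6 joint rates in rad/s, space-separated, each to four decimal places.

o_n = [-1.6717, 0.3080, 0.5521]
J₁: ẑ×o_n = [-0.3080, -1.6717, 0.0000], ω = ẑ
J2: z=[-0.7193, 0.6947, 0.0000] o=[0.1042, 0.1079, 0.0000] → [0.3835, 0.3971, 1.0897, -0.7193, 0.6947, 0.0000]
J3: z=[-0.6841, -0.7084, -0.1736] o=[0.0632, 0.0654, 0.3348] → [-0.1118, 0.4499, -1.3950, -0.6841, -0.7084, -0.1736]
J4: z=[-0.6841, -0.7084, -0.1736] o=[-0.5155, 0.2664, 0.8158] → [0.1940, 0.0204, -0.8476, -0.6841, -0.7084, -0.1736]
J5: z=[0.6286, -0.4518, -0.6330] o=[-0.9987, 0.4784, 0.1845] → [-0.2740, 0.1950, -0.4112, 0.6286, -0.4518, -0.6330]
J6: z=[-0.5460, -0.8360, 0.0545] o=[-0.8104, 0.3726, 0.4471] → [-0.0843, 0.0104, -0.6848, -0.5460, -0.8360, 0.0545]
q̇ = J⁺·V = [0.8910, -0.9540, -0.3530, -0.8670, 0.1730, 0.5170]

0.8910 -0.9540 -0.3530 -0.8670 0.1730 0.5170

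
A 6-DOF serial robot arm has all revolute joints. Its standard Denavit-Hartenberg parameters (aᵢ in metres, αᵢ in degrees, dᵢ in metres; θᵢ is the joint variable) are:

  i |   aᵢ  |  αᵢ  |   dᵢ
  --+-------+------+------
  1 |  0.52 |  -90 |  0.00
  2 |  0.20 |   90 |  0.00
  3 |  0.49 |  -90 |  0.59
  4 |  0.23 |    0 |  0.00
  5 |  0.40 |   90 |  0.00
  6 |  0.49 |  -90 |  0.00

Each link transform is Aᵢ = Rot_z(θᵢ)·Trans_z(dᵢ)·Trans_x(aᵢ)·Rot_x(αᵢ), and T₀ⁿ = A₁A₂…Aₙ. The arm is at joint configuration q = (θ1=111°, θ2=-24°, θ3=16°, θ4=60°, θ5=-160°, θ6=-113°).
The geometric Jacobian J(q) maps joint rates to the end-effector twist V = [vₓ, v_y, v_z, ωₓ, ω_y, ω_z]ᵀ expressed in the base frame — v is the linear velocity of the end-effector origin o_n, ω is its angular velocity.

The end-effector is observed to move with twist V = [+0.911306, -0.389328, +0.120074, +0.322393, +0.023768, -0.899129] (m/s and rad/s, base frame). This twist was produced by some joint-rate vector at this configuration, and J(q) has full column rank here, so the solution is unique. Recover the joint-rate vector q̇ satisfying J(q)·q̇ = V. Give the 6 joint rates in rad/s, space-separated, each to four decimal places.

o_n = [-0.1262, 1.1012, 0.8989]
J₁: ẑ×o_n = [-1.1012, -0.1262, 0.0000], ω = ẑ
J2: z=[-0.9336, -0.3584, 0.0000] o=[-0.1864, 0.4855, 0.0000] → [-0.3222, 0.8392, -0.5533, -0.9336, -0.3584, 0.0000]
J3: z=[0.1458, -0.3797, 0.9135] o=[-0.2518, 0.6560, 0.0813] → [-0.7171, -0.0044, 0.1126, 0.1458, -0.3797, 0.9135]
J4: z=[-0.8072, -0.5796, -0.1121] o=[-0.4461, 0.7853, 0.8119] → [-0.0150, 0.0344, -0.0696, -0.8072, -0.5796, -0.1121]
J5: z=[-0.8072, -0.5796, -0.1121] o=[-0.5409, 0.9439, 0.6749] → [-0.1122, 0.1343, 0.1134, -0.8072, -0.5796, -0.1121]
J6: z=[0.5380, -0.6442, -0.5437] o=[-0.4438, 0.7442, 1.0076] → [0.2641, -0.1142, 0.3966, 0.5380, -0.6442, -0.5437]
q̇ = J⁺·V = [-0.2450, -0.3700, -0.5030, 0.9560, -0.8010, 0.3260]

-0.2450 -0.3700 -0.5030 0.9560 -0.8010 0.3260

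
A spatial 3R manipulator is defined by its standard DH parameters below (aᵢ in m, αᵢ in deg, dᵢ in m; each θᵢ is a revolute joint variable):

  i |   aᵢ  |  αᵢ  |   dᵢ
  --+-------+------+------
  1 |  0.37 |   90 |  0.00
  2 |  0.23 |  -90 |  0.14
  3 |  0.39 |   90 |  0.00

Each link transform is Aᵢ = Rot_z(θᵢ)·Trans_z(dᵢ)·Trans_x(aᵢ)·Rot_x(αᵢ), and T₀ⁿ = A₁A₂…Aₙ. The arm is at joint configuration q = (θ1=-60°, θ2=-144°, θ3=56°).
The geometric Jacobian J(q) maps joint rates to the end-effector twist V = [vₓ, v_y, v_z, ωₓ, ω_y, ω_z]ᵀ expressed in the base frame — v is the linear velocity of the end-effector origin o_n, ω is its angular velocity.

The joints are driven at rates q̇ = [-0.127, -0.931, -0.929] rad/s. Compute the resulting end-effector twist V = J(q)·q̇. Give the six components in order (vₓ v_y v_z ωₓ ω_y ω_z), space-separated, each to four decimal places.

o_n = [0.1625, 0.0852, -0.2634]
J₁: ẑ×o_n = [-0.0852, 0.1625, 0.0000], ω = ẑ
J2: z=[-0.8660, -0.5000, 0.0000] o=[0.1850, -0.3204, 0.0000] → [0.1317, -0.2281, -0.3625, -0.8660, -0.5000, 0.0000]
J3: z=[0.2939, -0.5090, -0.8090] o=[-0.0293, -0.2293, -0.1352] → [0.3197, -0.1175, 0.1900, 0.2939, -0.5090, -0.8090]
V = J·q̇ = [-0.4087, 0.3009, 0.1609, 0.5332, 0.9384, 0.6246]

-0.4087 0.3009 0.1609 0.5332 0.9384 0.6246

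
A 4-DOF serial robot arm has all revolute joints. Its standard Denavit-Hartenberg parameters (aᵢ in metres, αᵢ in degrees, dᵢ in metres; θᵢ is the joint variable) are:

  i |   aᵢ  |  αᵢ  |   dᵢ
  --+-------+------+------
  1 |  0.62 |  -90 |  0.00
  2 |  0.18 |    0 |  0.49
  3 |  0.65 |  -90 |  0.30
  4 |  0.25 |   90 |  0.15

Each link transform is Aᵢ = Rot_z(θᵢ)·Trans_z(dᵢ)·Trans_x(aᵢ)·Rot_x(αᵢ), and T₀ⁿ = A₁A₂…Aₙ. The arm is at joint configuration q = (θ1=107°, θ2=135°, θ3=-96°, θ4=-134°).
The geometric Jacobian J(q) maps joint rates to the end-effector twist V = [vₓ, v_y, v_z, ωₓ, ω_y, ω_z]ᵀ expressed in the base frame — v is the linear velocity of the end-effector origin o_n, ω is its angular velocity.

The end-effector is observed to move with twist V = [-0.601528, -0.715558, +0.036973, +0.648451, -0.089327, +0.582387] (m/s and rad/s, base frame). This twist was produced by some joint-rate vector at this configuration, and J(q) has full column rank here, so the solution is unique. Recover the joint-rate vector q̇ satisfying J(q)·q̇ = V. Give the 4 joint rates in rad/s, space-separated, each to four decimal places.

o_n = [-1.1521, 0.4514, -0.5436]
J₁: ẑ×o_n = [-0.4514, -1.1521, 0.0000], ω = ẑ
J2: z=[-0.9563, -0.2924, 0.0000] o=[-0.1813, 0.5929, 0.0000] → [0.1589, -0.5199, -0.1485, -0.9563, -0.2924, 0.0000]
J3: z=[-0.9563, -0.2924, 0.0000] o=[-0.6126, 0.3279, -0.1273] → [0.1217, -0.3981, -0.2758, -0.9563, -0.2924, 0.0000]
J4: z=[0.1840, -0.6018, -0.7771] o=[-1.0472, 0.7233, -0.5363] → [-0.2069, 0.0829, -0.1132, 0.1840, -0.6018, -0.7771]
q̇ = J⁺·V = [0.9220, -0.6080, 0.0140, 0.4370]

0.9220 -0.6080 0.0140 0.4370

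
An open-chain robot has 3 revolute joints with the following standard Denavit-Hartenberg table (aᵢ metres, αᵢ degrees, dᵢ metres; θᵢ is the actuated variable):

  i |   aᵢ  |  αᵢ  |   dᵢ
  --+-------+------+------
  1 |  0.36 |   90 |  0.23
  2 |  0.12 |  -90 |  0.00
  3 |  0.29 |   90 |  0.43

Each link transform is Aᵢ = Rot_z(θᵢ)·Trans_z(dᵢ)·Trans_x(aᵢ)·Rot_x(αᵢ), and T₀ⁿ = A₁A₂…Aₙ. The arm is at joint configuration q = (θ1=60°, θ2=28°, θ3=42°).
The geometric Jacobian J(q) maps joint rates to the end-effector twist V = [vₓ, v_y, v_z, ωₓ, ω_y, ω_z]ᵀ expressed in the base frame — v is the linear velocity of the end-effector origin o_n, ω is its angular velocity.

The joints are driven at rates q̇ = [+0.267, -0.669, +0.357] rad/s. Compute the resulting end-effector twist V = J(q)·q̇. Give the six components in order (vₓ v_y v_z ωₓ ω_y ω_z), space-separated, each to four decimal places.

-0.0485 0.3125 -0.0957 -0.6632 0.1894 0.5822

o_n = [0.0591, 0.4905, 0.7672]
J₁: ẑ×o_n = [-0.4905, 0.0591, 0.0000], ω = ẑ
J2: z=[0.8660, -0.5000, 0.0000] o=[0.1800, 0.3118, 0.2300] → [-0.2686, -0.4652, 0.0944, 0.8660, -0.5000, 0.0000]
J3: z=[-0.2347, -0.4066, 0.8829] o=[0.2330, 0.4035, 0.2863] → [-0.2723, -0.0406, -0.0911, -0.2347, -0.4066, 0.8829]
V = J·q̇ = [-0.0485, 0.3125, -0.0957, -0.6632, 0.1894, 0.5822]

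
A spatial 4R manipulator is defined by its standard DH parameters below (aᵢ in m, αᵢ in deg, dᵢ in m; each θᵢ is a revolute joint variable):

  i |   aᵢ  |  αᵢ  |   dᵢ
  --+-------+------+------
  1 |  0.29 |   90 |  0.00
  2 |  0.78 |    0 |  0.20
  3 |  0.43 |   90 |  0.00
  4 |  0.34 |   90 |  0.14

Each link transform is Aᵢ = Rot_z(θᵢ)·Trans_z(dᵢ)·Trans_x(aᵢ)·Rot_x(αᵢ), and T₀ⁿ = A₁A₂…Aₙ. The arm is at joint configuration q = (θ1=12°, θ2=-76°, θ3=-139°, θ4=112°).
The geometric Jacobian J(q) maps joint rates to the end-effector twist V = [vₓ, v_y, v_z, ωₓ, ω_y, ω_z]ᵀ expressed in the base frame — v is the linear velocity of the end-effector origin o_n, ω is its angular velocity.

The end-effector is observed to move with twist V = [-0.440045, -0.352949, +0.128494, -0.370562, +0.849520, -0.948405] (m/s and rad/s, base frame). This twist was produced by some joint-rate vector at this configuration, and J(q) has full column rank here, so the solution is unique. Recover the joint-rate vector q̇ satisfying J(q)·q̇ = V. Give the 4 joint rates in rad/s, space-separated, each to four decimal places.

-0.6830 -0.4360 -0.4720 -0.3240

o_n = [0.4114, -0.4393, -0.4686]
J₁: ẑ×o_n = [0.4393, 0.4114, -0.0000], ω = ẑ
J2: z=[0.2079, -0.9781, 0.0000] o=[0.2837, 0.0603, 0.0000] → [0.4583, 0.0974, 0.0211, 0.2079, -0.9781, 0.0000]
J3: z=[0.2079, -0.9781, 0.0000] o=[0.5098, -0.0961, -0.7568] → [-0.2820, -0.0599, -0.1676, 0.2079, -0.9781, 0.0000]
J4: z=[0.5610, 0.1193, 0.8192] o=[0.1653, -0.1693, -0.5102] → [0.2261, 0.1783, -0.1808, 0.5610, 0.1193, 0.8192]
q̇ = J⁺·V = [-0.6830, -0.4360, -0.4720, -0.3240]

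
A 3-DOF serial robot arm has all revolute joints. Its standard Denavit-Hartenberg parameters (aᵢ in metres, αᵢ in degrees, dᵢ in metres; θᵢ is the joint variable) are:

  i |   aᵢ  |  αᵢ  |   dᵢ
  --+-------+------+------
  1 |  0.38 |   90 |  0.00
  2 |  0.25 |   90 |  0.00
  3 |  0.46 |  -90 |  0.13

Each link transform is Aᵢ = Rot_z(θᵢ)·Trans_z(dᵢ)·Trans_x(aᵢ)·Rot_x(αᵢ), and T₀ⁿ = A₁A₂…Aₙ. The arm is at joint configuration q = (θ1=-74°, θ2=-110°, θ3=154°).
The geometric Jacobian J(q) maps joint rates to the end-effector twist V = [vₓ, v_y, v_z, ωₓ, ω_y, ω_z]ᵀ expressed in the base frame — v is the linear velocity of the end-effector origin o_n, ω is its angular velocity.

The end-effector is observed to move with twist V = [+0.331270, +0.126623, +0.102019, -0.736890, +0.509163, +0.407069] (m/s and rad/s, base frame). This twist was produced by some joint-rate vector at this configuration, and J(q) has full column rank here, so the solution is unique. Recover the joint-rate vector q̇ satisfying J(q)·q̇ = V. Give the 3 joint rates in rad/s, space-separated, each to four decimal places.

0.1550 0.5680 0.7370

o_n = [-0.1074, -0.3572, 0.1981]
J₁: ẑ×o_n = [0.3572, -0.1074, 0.0000], ω = ẑ
J2: z=[-0.9613, -0.2756, 0.0000] o=[0.1047, -0.3653, 0.0000] → [-0.0546, 0.1904, -0.0663, -0.9613, -0.2756, 0.0000]
J3: z=[-0.2590, 0.9033, 0.3420] o=[0.0812, -0.2831, -0.2349] → [0.4164, 0.0477, 0.1895, -0.2590, 0.9033, 0.3420]
q̇ = J⁺·V = [0.1550, 0.5680, 0.7370]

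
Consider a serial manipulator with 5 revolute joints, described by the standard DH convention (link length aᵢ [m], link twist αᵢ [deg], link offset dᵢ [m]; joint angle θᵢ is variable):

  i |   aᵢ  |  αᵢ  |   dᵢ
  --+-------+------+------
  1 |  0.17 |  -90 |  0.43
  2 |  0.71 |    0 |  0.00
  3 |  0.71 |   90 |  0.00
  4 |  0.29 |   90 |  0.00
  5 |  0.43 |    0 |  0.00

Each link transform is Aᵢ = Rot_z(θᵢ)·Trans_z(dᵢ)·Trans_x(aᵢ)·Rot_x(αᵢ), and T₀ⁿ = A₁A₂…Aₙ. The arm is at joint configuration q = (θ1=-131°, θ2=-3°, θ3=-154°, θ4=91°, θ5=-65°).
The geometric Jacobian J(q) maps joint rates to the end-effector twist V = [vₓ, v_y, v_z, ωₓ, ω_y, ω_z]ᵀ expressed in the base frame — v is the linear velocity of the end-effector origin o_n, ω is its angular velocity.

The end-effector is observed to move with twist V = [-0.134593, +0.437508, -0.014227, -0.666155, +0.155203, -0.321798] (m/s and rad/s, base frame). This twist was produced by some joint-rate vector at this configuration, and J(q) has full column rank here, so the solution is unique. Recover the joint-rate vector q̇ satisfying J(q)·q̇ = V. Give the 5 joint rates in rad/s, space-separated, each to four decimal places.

-0.9910 -0.2000 -0.4040 -0.7410 -0.0330

o_n = [0.1032, -0.6002, 1.1001]
J₁: ẑ×o_n = [0.6002, 0.1032, -0.0000], ω = ẑ
J2: z=[0.7547, -0.6561, 0.0000] o=[-0.1115, -0.1283, 0.4300] → [-0.4396, -0.5057, -0.2153, 0.7547, -0.6561, 0.0000]
J3: z=[0.7547, -0.6561, 0.0000] o=[-0.5767, -0.6634, 0.4672] → [-0.4152, -0.4777, 0.4937, 0.7547, -0.6561, 0.0000]
J4: z=[0.2563, 0.2949, -0.9205] o=[-0.1479, -0.1702, 0.7446] → [-0.2910, -0.3223, -0.1843, 0.2563, 0.2949, -0.9205]
J5: z=[0.6170, 0.6832, 0.3907] o=[0.0679, -0.3639, 0.7426] → [0.3366, -0.2068, -0.1699, 0.6170, 0.6832, 0.3907]
q̇ = J⁺·V = [-0.9910, -0.2000, -0.4040, -0.7410, -0.0330]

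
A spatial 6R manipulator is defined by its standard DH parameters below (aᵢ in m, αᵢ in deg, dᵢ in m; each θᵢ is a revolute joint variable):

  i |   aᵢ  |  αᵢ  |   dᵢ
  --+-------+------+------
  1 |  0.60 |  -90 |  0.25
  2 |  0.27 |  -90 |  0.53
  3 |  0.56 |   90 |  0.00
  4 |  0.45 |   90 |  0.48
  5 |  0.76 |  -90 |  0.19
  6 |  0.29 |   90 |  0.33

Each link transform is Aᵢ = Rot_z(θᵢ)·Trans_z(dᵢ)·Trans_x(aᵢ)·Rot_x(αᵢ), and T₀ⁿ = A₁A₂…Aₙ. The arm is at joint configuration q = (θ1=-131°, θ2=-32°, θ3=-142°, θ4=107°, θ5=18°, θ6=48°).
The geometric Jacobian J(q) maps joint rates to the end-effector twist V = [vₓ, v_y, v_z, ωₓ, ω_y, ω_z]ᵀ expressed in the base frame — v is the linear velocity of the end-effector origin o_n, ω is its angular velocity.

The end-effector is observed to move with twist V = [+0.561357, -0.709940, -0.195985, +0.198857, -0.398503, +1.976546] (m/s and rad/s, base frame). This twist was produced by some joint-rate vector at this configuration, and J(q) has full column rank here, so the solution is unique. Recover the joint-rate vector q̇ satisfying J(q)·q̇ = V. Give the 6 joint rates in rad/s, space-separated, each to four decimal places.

o_n = [-0.6810, -0.4418, -1.0443]
J₁: ẑ×o_n = [0.4418, -0.6810, 0.0000], ω = ẑ
J2: z=[0.7547, -0.6561, 0.0000] o=[-0.3936, -0.4528, 0.2500] → [0.8491, 0.9768, -0.1801, 0.7547, -0.6561, 0.0000]
J3: z=[-0.3477, -0.3999, -0.8480] o=[-0.1439, -0.9733, 0.3931] → [1.0257, -0.0442, -0.3996, -0.3477, -0.3999, -0.8480]
J4: z=[-0.2522, 0.9110, -0.3263] o=[0.3619, -0.9171, 0.1592] → [-0.9413, 0.0367, 0.8302, -0.2522, 0.9110, -0.3263]
J5: z=[0.7620, -0.0209, -0.6473] o=[-0.0276, -0.6651, -0.3074] → [0.1600, 0.9844, 0.1566, 0.7620, -0.0209, -0.6473]
J6: z=[-0.0555, 0.9937, -0.0974] o=[-0.3732, -0.7528, -1.0049] → [-0.0088, 0.0278, 0.2885, -0.0555, 0.9937, -0.0974]
q̇ = J⁺·V = [0.9990, 0.6770, -0.5250, -0.2110, -0.7180, 0.0130]

0.9990 0.6770 -0.5250 -0.2110 -0.7180 0.0130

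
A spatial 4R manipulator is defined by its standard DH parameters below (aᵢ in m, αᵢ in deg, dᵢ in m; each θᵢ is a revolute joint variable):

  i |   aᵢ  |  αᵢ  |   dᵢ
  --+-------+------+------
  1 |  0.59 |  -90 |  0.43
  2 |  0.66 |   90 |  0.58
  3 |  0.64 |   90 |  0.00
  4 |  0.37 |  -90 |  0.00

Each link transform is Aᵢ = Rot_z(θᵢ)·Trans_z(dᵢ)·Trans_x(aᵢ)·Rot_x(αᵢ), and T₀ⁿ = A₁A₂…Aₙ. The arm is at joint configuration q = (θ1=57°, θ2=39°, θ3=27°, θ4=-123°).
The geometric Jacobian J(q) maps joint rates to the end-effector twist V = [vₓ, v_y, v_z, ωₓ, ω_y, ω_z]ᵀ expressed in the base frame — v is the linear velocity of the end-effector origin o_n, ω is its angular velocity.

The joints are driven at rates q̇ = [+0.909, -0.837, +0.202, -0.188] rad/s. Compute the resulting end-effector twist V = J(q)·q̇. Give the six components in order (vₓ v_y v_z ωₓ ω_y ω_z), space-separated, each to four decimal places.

-0.9678 0.6276 0.6075 0.5946 -0.3136 1.1197

o_n = [0.0063, 1.4402, -0.4724]
J₁: ẑ×o_n = [-1.4402, 0.0063, 0.0000], ω = ẑ
J2: z=[-0.8387, 0.5446, 0.0000] o=[0.3213, 0.4948, 0.4300] → [-0.4915, -0.7568, -0.6213, -0.8387, 0.5446, 0.0000]
J3: z=[0.3428, 0.5278, 0.7771] o=[0.1143, 1.2409, 0.0146] → [-0.4119, 0.0830, 0.1253, 0.3428, 0.5278, 0.7771]
J4: z=[0.9394, -0.1894, -0.2857] o=[0.1119, 1.7708, -0.3442] → [-0.0702, 0.1506, -0.3306, 0.9394, -0.1894, -0.2857]
V = J·q̇ = [-0.9678, 0.6276, 0.6075, 0.5946, -0.3136, 1.1197]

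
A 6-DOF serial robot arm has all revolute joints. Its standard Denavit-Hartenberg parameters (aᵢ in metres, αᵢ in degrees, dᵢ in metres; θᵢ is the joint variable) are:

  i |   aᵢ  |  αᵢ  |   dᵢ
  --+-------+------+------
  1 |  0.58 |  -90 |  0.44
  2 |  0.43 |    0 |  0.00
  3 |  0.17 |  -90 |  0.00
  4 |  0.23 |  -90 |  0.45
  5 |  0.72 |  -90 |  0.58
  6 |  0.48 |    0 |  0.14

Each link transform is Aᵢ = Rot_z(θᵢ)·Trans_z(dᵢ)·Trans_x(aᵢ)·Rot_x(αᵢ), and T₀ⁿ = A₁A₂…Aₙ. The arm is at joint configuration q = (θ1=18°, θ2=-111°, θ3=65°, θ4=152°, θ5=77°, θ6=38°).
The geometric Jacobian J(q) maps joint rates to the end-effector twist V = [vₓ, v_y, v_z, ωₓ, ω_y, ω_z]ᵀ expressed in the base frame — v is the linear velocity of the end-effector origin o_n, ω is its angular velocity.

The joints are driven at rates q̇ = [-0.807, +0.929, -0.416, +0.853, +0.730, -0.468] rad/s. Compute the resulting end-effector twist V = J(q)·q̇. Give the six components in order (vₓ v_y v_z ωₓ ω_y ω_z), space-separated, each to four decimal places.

0.5214 1.2970 1.1147 -0.1284 0.9503 -2.0088

o_n = [-0.2435, 0.0168, 1.1039]
J₁: ẑ×o_n = [-0.0168, -0.2435, 0.0000], ω = ẑ
J2: z=[-0.3090, 0.9511, 0.0000] o=[0.5516, 0.1792, 0.4400] → [0.6314, 0.2052, 0.8064, -0.3090, 0.9511, 0.0000]
J3: z=[-0.3090, 0.9511, 0.0000] o=[0.4051, 0.1316, 0.8414] → [0.2496, 0.0811, 0.6523, -0.3090, 0.9511, 0.0000]
J4: z=[0.6841, 0.2223, -0.6947] o=[0.5174, 0.1681, 0.9637] → [-0.0739, 0.4327, 0.0656, 0.6841, 0.2223, -0.6947]
J5: z=[-0.5830, 0.7390, -0.3377] o=[0.7244, 0.1218, 0.5050] → [0.4071, 0.6760, 0.7765, -0.5830, 0.7390, -0.3377]
J6: z=[0.2731, 0.5697, 0.7751] o=[-0.1646, 0.2915, 0.6936] → [0.4466, -0.1732, -0.0301, 0.2731, 0.5697, 0.7751]
V = J·q̇ = [0.5214, 1.2970, 1.1147, -0.1284, 0.9503, -2.0088]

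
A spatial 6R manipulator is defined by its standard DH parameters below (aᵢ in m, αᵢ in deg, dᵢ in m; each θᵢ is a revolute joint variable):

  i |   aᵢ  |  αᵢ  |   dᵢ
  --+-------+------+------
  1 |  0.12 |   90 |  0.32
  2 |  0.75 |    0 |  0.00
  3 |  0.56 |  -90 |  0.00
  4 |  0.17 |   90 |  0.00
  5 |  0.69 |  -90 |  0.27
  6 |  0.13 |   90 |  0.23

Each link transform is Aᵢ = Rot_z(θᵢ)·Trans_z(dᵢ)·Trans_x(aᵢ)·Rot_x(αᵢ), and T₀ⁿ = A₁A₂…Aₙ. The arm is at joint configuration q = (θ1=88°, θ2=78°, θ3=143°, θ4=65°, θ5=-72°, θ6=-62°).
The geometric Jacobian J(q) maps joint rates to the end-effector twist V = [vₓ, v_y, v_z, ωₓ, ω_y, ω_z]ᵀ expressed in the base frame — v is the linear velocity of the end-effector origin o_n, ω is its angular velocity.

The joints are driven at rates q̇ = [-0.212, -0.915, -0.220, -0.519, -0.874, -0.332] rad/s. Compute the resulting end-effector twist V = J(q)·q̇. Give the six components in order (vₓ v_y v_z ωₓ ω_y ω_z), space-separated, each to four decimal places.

o_n = [-0.4357, -1.0153, 0.7707]
J₁: ẑ×o_n = [1.0153, -0.4357, 0.0000], ω = ẑ
J2: z=[0.9994, -0.0349, 0.0000] o=[0.0042, 0.1199, 0.3200] → [-0.0157, -0.4505, -1.1499, 0.9994, -0.0349, 0.0000]
J3: z=[0.9994, -0.0349, 0.0000] o=[0.0096, 0.2758, 1.0536] → [0.0099, 0.2827, -1.3058, 0.9994, -0.0349, 0.0000]
J4: z=[0.0229, 0.6557, -0.7547] o=[-0.0051, -0.1466, 0.6862] → [-0.6002, 0.3231, 0.2625, 0.0229, 0.6557, -0.7547]
J5: z=[0.3985, -0.6983, -0.5946] o=[-0.1610, -0.1954, 0.6391] → [-0.5794, 0.1109, -0.5186, 0.3985, -0.6983, -0.5946]
J6: z=[-0.8649, -0.0705, -0.4969] o=[-0.2639, -0.8755, 0.9147] → [-0.0593, -0.0391, 0.1088, -0.8649, -0.0705, -0.4969]
V = J·q̇ = [0.6346, 0.1907, 1.6203, -1.2073, 0.3331, 0.8643]

0.6346 0.1907 1.6203 -1.2073 0.3331 0.8643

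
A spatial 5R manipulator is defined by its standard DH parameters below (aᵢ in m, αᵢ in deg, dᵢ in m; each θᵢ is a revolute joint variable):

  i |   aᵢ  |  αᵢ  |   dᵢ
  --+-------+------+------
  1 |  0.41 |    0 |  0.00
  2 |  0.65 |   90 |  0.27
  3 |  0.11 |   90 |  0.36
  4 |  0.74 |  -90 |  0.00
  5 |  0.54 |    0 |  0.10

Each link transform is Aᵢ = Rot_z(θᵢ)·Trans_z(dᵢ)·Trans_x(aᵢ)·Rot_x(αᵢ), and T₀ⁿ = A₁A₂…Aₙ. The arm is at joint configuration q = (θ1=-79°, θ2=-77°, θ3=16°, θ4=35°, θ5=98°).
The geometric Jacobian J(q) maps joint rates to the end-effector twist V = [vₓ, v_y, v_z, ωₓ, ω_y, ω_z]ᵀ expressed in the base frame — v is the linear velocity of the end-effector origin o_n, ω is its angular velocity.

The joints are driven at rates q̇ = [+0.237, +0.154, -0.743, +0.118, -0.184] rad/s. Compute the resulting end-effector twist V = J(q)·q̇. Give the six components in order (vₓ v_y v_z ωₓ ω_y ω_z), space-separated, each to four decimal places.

-0.5537 -0.6066 -0.2966 0.2411 -0.8709 0.3067

o_n = [-1.2402, -0.0883, 0.9487]
J₁: ẑ×o_n = [0.0883, -1.2402, 0.0000], ω = ẑ
J2: z=[0.0000, 0.0000, 1.0000] o=[0.0782, -0.4025, 0.0000] → [-0.3141, -1.3185, 0.0000, 0.0000, 0.0000, 1.0000]
J3: z=[-0.4067, 0.9135, 0.0000] o=[-0.5156, -0.6668, 0.2700] → [0.6200, 0.2760, 0.4267, -0.4067, 0.9135, 0.0000]
J4: z=[-0.2518, -0.1121, -0.9613] o=[-0.7586, -0.3810, 0.3003] → [0.2086, 0.6263, -0.1277, -0.2518, -0.1121, -0.9613]
J5: z=[0.1705, 0.9726, -0.1581] o=[-1.4635, -0.2302, 0.4674] → [0.4905, -0.1174, -0.1930, 0.1705, 0.9726, -0.1581]
V = J·q̇ = [-0.5537, -0.6066, -0.2966, 0.2411, -0.8709, 0.3067]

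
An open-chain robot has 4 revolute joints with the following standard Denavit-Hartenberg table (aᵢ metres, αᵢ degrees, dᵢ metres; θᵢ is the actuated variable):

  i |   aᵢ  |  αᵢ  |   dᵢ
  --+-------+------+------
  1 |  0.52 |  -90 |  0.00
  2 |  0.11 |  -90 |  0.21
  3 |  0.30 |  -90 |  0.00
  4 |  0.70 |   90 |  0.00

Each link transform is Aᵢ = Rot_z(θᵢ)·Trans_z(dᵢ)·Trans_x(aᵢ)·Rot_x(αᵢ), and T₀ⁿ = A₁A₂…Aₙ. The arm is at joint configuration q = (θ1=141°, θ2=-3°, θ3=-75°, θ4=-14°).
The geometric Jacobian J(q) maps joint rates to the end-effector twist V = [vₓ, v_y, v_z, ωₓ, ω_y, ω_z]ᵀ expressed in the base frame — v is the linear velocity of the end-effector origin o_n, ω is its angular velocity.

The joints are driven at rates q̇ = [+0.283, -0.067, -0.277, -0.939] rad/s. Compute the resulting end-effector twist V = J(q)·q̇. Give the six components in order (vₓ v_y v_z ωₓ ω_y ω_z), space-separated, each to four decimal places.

o_n = [-1.4205, -0.3370, -0.1501]
J₁: ẑ×o_n = [0.3370, -1.4205, 0.0000], ω = ẑ
J2: z=[-0.6293, -0.7771, 0.0000] o=[-0.4041, 0.3272, 0.0000] → [0.1166, -0.0945, -0.3718, -0.6293, -0.7771, 0.0000]
J3: z=[-0.0407, 0.0329, -0.9986] o=[-0.6216, 0.2332, 0.0058] → [-0.5746, 0.7914, 0.0495, -0.0407, 0.0329, -0.9986]
J4: z=[-0.5868, 0.8082, 0.0506] o=[-0.8643, 0.0568, 0.0098] → [-0.1093, -0.1219, 0.6806, -0.5868, 0.8082, 0.0506]
V = J·q̇ = [0.3494, -0.5004, -0.6279, 0.6044, -0.7159, 0.5122]

0.3494 -0.5004 -0.6279 0.6044 -0.7159 0.5122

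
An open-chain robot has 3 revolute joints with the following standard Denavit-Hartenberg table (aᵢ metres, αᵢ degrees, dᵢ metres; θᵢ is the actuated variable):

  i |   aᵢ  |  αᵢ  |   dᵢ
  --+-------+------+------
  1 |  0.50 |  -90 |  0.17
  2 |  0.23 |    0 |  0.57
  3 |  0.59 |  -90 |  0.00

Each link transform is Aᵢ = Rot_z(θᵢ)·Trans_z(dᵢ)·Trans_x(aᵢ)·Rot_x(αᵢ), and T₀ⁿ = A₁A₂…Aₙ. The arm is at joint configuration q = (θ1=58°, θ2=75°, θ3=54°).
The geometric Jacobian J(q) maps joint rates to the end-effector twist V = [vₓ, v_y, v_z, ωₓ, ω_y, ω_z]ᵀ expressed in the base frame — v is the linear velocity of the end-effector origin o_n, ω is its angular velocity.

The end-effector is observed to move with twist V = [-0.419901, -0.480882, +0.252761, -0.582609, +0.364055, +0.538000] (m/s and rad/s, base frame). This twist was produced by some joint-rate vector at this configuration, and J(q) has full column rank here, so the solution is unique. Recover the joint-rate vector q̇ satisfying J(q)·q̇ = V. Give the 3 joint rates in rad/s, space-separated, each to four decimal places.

o_n = [-0.3836, 0.4617, -0.5107]
J₁: ẑ×o_n = [-0.4617, -0.3836, 0.0000], ω = ẑ
J2: z=[-0.8480, 0.5299, 0.0000] o=[0.2650, 0.4240, 0.1700] → [-0.3607, -0.5772, 0.3118, -0.8480, 0.5299, 0.0000]
J3: z=[-0.8480, 0.5299, 0.0000] o=[-0.1869, 0.7766, -0.0522] → [-0.2430, -0.3888, 0.3713, -0.8480, 0.5299, 0.0000]
q̇ = J⁺·V = [0.5380, 0.0390, 0.6480]

0.5380 0.0390 0.6480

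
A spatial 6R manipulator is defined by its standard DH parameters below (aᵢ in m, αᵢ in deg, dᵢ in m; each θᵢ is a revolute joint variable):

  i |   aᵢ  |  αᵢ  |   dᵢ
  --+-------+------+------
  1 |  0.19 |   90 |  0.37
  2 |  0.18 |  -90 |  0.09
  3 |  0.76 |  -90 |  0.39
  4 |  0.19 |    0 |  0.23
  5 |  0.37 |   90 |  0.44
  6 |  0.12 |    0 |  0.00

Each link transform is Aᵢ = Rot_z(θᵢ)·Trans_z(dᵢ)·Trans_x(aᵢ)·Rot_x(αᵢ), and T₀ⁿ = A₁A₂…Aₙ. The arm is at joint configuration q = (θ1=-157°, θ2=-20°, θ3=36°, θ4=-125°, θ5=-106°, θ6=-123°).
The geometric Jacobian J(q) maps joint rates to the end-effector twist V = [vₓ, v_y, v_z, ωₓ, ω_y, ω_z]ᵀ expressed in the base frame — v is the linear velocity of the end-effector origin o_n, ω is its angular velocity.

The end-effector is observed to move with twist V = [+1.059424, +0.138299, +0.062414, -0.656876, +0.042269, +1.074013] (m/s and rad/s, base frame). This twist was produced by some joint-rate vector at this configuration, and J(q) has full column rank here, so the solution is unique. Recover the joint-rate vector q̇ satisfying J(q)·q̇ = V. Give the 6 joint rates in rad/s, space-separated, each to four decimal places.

o_n = [-0.2095, -0.7848, 0.5861]
J₁: ẑ×o_n = [0.7848, -0.2095, 0.0000], ω = ẑ
J2: z=[-0.3907, 0.9205, 0.0000] o=[-0.1749, -0.0742, 0.3700] → [0.1989, 0.0844, 0.3095, -0.3907, 0.9205, 0.0000]
J3: z=[-0.3148, -0.1336, 0.9397] o=[-0.3658, -0.0575, 0.3084] → [0.6464, 0.2343, 0.2499, -0.3148, -0.1336, 0.9397]
J4: z=[0.8245, -0.5289, 0.2010] o=[-0.8458, -0.7466, 0.4646] → [-0.0565, 0.0278, 0.3050, 0.8245, -0.5289, 0.2010]
J5: z=[0.8245, -0.5289, 0.2010] o=[-0.6540, -0.7977, 0.6873] → [0.0509, 0.1728, 0.2457, 0.8245, -0.5289, 0.2010]
J6: z=[-0.1672, -0.5672, -0.8064] o=[-0.0912, -0.7968, 0.5700] → [0.0005, 0.0981, -0.0691, -0.1672, -0.5672, -0.8064]
q̇ = J⁺·V = [0.5860, 0.0740, 0.8070, -0.7790, 0.3730, 0.2340]

0.5860 0.0740 0.8070 -0.7790 0.3730 0.2340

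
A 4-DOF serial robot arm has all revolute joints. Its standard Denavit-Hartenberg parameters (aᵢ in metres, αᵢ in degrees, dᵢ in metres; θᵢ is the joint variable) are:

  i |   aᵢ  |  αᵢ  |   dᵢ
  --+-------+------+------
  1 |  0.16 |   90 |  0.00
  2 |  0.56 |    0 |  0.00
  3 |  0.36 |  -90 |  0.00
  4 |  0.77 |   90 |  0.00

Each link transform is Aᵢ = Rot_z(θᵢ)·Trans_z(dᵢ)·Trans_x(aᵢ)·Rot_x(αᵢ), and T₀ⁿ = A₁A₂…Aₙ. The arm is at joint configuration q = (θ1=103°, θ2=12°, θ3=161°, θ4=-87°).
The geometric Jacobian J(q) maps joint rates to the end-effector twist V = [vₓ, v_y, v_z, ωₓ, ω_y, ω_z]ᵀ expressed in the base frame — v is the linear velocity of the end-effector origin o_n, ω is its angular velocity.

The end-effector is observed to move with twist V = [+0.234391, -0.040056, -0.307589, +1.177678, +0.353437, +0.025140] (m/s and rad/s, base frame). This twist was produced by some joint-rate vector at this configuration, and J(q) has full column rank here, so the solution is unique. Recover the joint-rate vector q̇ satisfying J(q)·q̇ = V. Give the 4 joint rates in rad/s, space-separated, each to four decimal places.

-0.6220 0.4400 0.7870 -0.6520

o_n = [0.6794, 0.4755, 0.1652]
J₁: ẑ×o_n = [-0.4755, 0.6794, 0.0000], ω = ẑ
J2: z=[0.9744, 0.2250, 0.0000] o=[-0.0360, 0.1559, 0.0000] → [0.0372, -0.1610, 0.1504, 0.9744, 0.2250, 0.0000]
J3: z=[0.9744, 0.2250, 0.0000] o=[-0.1592, 0.6896, 0.1164] → [0.0110, -0.0475, -0.3973, 0.9744, 0.2250, 0.0000]
J4: z=[0.0274, -0.1187, -0.9925] o=[-0.0788, 0.3415, 0.1603] → [0.1324, -0.7527, 0.0937, 0.0274, -0.1187, -0.9925]
q̇ = J⁺·V = [-0.6220, 0.4400, 0.7870, -0.6520]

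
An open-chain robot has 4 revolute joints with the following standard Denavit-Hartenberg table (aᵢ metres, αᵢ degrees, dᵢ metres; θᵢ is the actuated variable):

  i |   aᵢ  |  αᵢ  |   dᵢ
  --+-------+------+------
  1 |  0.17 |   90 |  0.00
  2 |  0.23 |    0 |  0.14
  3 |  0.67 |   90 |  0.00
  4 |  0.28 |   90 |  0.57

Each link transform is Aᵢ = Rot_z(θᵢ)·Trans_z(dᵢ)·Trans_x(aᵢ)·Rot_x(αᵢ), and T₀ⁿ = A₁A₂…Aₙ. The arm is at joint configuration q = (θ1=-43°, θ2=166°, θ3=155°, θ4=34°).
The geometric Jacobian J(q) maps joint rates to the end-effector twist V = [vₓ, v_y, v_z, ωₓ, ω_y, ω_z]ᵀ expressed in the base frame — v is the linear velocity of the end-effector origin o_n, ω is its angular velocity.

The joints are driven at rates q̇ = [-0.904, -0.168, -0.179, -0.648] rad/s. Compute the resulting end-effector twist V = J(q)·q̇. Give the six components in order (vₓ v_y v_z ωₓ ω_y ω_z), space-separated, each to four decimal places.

o_n = [0.0092, -0.4141, -0.9551]
J₁: ẑ×o_n = [0.4141, 0.0092, -0.0000], ω = ẑ
J2: z=[-0.6820, -0.7314, 0.0000] o=[0.1243, -0.1159, 0.0000] → [0.6985, -0.6513, 0.1192, -0.6820, -0.7314, 0.0000]
J3: z=[-0.6820, -0.7314, 0.0000] o=[-0.1344, -0.0661, 0.0556] → [0.7392, -0.6893, 0.3424, -0.6820, -0.7314, 0.0000]
J4: z=[-0.4603, 0.4292, -0.7771] o=[0.2464, -0.4212, -0.3660] → [-0.2473, -0.0868, 0.0985, -0.4603, 0.4292, -0.7771]
V = J·q̇ = [-0.4638, 0.2807, -0.1452, 0.5349, -0.0243, -0.4004]

-0.4638 0.2807 -0.1452 0.5349 -0.0243 -0.4004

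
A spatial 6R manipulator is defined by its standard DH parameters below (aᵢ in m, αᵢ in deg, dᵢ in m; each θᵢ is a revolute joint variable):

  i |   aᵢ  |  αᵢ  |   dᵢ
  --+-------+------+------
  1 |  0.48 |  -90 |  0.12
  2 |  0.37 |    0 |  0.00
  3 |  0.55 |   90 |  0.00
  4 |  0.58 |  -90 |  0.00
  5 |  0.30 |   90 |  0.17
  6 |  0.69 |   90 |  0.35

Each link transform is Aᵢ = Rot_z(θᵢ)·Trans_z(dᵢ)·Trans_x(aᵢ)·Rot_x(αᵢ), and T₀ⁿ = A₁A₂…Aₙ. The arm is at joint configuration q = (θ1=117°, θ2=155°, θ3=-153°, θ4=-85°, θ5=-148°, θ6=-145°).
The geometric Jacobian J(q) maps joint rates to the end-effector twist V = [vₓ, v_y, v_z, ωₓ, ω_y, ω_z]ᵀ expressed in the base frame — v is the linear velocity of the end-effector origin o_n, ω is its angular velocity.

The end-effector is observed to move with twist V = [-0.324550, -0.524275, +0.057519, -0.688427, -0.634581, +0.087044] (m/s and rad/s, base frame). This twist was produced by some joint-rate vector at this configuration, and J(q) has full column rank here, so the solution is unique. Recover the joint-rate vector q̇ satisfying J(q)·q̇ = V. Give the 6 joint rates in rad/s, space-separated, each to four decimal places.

0.8140 0.4420 0.1900 -0.2740 -0.2030 0.5440

o_n = [0.3366, 0.7419, -0.4867]
J₁: ẑ×o_n = [-0.7419, 0.3366, 0.0000], ω = ẑ
J2: z=[-0.8910, -0.4540, 0.0000] o=[-0.2179, 0.4277, 0.1200] → [0.2754, -0.5406, -0.0283, -0.8910, -0.4540, 0.0000]
J3: z=[-0.8910, -0.4540, 0.0000] o=[-0.0657, 0.1289, -0.0364] → [0.2044, -0.4012, -0.3636, -0.8910, -0.4540, 0.0000]
J4: z=[-0.0158, 0.0311, 0.9994] o=[-0.3152, 0.6187, -0.0556] → [-0.1366, 0.6446, -0.0222, -0.0158, 0.0311, 0.9994]
J5: z=[-0.5296, 0.8475, -0.0348] o=[0.1767, 0.9260, -0.0573] → [-0.3703, -0.2330, -0.0381, -0.5296, 0.8475, -0.0348]
J6: z=[-0.4360, -0.3072, -0.8459] o=[-0.1317, 0.9402, 0.0964] → [0.0114, -0.6503, 0.2303, -0.4360, -0.3072, -0.8459]
q̇ = J⁺·V = [0.8140, 0.4420, 0.1900, -0.2740, -0.2030, 0.5440]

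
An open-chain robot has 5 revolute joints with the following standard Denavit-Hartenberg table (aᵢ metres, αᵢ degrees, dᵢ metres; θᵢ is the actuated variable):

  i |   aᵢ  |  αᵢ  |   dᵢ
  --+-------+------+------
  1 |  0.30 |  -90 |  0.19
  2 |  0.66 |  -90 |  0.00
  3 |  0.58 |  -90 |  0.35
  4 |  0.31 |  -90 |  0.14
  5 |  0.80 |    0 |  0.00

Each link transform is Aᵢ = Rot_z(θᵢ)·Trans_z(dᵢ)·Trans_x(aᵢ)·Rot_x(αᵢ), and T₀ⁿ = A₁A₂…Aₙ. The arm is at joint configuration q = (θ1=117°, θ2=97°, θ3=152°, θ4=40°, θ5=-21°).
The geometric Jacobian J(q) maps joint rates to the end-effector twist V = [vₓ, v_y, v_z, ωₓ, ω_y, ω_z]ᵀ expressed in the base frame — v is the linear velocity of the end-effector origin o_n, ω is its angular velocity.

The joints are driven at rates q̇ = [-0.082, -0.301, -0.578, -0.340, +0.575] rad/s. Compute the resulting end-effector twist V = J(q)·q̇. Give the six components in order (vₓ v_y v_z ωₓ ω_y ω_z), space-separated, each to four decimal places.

1.4626 0.2813 0.1020 -0.0510 1.0421 -0.6885

o_n = [-0.0815, 0.7670, 0.9114]
J₁: ẑ×o_n = [-0.7670, -0.0815, 0.0000], ω = ẑ
J2: z=[-0.8910, -0.4540, 0.0000] o=[-0.1362, 0.2673, 0.1900] → [-0.3275, 0.6428, -0.4204, -0.8910, -0.4540, 0.0000]
J3: z=[0.4506, -0.8844, 0.1219] o=[-0.0997, 0.1956, -0.4651] → [-1.2870, -0.6180, 0.2736, 0.4506, -0.8844, 0.1219]
J4: z=[-0.8127, -0.3499, 0.4660] o=[0.2723, 0.0653, 0.0859] → [-0.6158, 0.5061, -0.6940, -0.8127, -0.3499, 0.4660]
J5: z=[-0.5827, 0.4788, -0.6567] o=[0.1565, 0.2660, 0.3349] → [0.6051, 0.4921, -0.1780, -0.5827, 0.4788, -0.6567]
V = J·q̇ = [1.4626, 0.2813, 0.1020, -0.0510, 1.0421, -0.6885]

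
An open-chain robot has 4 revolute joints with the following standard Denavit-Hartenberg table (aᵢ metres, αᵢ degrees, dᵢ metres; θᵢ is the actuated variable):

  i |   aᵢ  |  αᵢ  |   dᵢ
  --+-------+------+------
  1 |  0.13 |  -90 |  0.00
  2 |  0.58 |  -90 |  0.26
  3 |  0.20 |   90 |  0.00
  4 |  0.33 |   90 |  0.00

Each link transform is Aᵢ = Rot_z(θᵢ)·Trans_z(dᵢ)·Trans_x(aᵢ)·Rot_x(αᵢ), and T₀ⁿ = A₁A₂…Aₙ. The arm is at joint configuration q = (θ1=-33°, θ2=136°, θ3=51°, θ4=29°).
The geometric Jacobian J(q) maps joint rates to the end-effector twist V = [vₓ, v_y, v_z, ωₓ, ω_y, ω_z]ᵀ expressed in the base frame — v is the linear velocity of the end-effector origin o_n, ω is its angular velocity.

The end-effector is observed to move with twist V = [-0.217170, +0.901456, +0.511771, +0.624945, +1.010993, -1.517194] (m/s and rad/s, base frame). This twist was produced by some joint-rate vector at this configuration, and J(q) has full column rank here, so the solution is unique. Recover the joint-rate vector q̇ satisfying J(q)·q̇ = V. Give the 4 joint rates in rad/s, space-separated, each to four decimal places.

o_n = [-0.5848, 0.2370, -0.5014]
J₁: ẑ×o_n = [-0.2370, -0.5848, 0.0000], ω = ẑ
J2: z=[0.5446, 0.8387, 0.0000] o=[0.1090, -0.0708, 0.0000] → [-0.4205, 0.2731, 0.7496, 0.5446, 0.8387, 0.0000]
J3: z=[-0.5826, 0.3783, 0.7193] o=[-0.0993, 0.3745, -0.4029] → [0.0616, -0.4067, 0.2638, -0.5826, 0.3783, 0.7193]
J4: z=[-0.1261, 0.8323, -0.5399] o=[-0.2599, 0.2934, -0.4903] → [-0.0397, 0.1740, 0.2776, -0.1261, 0.8323, -0.5399]
q̇ = J⁺·V = [-0.4740, 0.5860, -0.7320, 0.9570]

-0.4740 0.5860 -0.7320 0.9570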